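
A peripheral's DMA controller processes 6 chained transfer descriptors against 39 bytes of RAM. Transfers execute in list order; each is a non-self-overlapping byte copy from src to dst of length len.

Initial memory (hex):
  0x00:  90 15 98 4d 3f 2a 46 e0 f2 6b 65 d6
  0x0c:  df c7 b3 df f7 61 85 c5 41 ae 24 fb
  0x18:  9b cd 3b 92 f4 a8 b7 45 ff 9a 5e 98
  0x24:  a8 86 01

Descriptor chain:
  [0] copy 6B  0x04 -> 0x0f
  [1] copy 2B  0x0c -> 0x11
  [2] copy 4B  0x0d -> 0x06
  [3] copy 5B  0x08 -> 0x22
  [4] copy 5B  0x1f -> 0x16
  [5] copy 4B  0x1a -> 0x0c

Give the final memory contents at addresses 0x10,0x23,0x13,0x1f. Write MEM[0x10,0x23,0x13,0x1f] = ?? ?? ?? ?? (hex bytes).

MEM[0x10,0x23,0x13,0x1f] = 2a 2a f2 45

  after D0: wrote 6B at 0x0f = 3f2a46e0f26b
  after D1: wrote 2B at 0x11 = dfc7
  after D2: wrote 4B at 0x06 = c7b33f2a
  after D3: wrote 5B at 0x22 = 3f2a65d6df
  after D4: wrote 5B at 0x16 = 45ff9a3f2a
  after D5: wrote 4B at 0x0c = 2a92f4a8
query mem[0x10]=0x2a, mem[0x23]=0x2a, mem[0x13]=0xf2, mem[0x1f]=0x45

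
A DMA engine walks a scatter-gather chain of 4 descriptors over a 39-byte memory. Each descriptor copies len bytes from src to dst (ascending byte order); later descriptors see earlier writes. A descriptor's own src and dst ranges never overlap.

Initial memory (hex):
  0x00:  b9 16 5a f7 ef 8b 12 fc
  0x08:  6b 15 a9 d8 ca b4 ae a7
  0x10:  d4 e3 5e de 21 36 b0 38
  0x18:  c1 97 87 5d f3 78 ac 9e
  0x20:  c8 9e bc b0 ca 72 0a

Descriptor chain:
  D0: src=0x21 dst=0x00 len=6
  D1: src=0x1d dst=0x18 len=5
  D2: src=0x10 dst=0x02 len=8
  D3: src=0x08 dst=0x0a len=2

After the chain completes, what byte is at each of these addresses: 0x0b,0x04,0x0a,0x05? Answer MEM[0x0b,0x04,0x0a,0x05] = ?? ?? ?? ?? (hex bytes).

D0: mem[0x00..0x05] <- [9e bc b0 ca 72 0a]
D1: mem[0x18..0x1c] <- [78 ac 9e c8 9e]
D2: mem[0x02..0x09] <- [d4 e3 5e de 21 36 b0 38]
D3: mem[0x0a..0x0b] <- [b0 38]
query mem[0x0b]=0x38, mem[0x04]=0x5e, mem[0x0a]=0xb0, mem[0x05]=0xde

MEM[0x0b,0x04,0x0a,0x05] = 38 5e b0 de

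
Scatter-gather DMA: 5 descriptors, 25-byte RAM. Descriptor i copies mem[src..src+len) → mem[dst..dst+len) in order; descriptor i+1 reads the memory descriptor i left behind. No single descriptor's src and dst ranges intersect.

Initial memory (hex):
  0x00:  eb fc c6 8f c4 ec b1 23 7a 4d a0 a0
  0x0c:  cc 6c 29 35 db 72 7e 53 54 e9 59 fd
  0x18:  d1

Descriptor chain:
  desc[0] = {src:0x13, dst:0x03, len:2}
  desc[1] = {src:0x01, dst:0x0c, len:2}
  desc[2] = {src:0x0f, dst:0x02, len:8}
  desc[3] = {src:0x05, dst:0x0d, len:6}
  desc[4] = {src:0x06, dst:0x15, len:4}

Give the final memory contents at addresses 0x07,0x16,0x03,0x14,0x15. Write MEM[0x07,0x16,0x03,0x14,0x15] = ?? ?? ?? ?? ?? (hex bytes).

MEM[0x07,0x16,0x03,0x14,0x15] = 54 54 db 54 53

D0: mem[0x03..0x04] <- [53 54]
D1: mem[0x0c..0x0d] <- [fc c6]
D2: mem[0x02..0x09] <- [35 db 72 7e 53 54 e9 59]
D3: mem[0x0d..0x12] <- [7e 53 54 e9 59 a0]
D4: mem[0x15..0x18] <- [53 54 e9 59]
query mem[0x07]=0x54, mem[0x16]=0x54, mem[0x03]=0xdb, mem[0x14]=0x54, mem[0x15]=0x53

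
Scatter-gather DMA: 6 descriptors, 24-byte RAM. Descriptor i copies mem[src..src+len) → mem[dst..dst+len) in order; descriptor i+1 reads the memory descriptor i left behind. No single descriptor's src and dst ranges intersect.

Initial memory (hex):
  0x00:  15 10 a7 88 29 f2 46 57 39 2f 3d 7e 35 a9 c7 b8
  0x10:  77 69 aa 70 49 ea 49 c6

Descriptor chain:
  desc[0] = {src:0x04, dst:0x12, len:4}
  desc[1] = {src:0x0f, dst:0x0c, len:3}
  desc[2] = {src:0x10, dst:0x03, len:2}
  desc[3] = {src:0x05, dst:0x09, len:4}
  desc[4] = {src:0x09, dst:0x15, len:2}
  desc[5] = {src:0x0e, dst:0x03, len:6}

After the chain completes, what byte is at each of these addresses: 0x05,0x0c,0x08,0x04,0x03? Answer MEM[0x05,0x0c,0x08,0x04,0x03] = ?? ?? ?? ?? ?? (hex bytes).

  after D0: wrote 4B at 0x12 = 29f24657
  after D1: wrote 3B at 0x0c = b87769
  after D2: wrote 2B at 0x03 = 7769
  after D3: wrote 4B at 0x09 = f2465739
  after D4: wrote 2B at 0x15 = f246
  after D5: wrote 6B at 0x03 = 69b8776929f2
query mem[0x05]=0x77, mem[0x0c]=0x39, mem[0x08]=0xf2, mem[0x04]=0xb8, mem[0x03]=0x69

MEM[0x05,0x0c,0x08,0x04,0x03] = 77 39 f2 b8 69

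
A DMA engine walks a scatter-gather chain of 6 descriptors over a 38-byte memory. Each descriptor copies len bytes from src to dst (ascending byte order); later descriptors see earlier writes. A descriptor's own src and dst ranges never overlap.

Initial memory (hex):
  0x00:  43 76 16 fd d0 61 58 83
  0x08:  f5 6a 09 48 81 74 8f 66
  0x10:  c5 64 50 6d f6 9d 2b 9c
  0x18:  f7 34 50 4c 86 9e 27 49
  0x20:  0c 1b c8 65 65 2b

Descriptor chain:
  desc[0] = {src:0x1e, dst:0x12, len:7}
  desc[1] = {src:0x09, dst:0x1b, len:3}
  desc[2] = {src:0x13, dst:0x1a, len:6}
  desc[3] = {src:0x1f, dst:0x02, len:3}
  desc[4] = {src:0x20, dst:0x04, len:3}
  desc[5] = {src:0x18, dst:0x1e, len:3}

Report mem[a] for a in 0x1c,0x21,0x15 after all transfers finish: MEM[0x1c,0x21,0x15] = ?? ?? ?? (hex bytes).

D0: mem[0x12..0x18] <- [27 49 0c 1b c8 65 65]
D1: mem[0x1b..0x1d] <- [6a 09 48]
D2: mem[0x1a..0x1f] <- [49 0c 1b c8 65 65]
D3: mem[0x02..0x04] <- [65 0c 1b]
D4: mem[0x04..0x06] <- [0c 1b c8]
D5: mem[0x1e..0x20] <- [65 34 49]
query mem[0x1c]=0x1b, mem[0x21]=0x1b, mem[0x15]=0x1b

MEM[0x1c,0x21,0x15] = 1b 1b 1b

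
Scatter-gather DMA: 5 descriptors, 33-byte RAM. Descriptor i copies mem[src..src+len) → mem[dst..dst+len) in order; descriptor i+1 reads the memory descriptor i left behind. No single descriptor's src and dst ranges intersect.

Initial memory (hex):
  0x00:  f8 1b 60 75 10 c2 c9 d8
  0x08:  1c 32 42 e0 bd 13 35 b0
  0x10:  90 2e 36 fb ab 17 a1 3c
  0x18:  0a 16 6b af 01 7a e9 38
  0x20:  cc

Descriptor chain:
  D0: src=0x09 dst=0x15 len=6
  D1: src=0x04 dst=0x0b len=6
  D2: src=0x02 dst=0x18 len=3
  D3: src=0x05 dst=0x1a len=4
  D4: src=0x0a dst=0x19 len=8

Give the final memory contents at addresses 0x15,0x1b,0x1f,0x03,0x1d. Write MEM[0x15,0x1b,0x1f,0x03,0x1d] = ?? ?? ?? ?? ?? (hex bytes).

#0 dst[0x15+6] := {0x32,0x42,0xe0,0xbd,0x13,0x35}
#1 dst[0x0b+6] := {0x10,0xc2,0xc9,0xd8,0x1c,0x32}
#2 dst[0x18+3] := {0x60,0x75,0x10}
#3 dst[0x1a+4] := {0xc2,0xc9,0xd8,0x1c}
#4 dst[0x19+8] := {0x42,0x10,0xc2,0xc9,0xd8,0x1c,0x32,0x2e}
query mem[0x15]=0x32, mem[0x1b]=0xc2, mem[0x1f]=0x32, mem[0x03]=0x75, mem[0x1d]=0xd8

MEM[0x15,0x1b,0x1f,0x03,0x1d] = 32 c2 32 75 d8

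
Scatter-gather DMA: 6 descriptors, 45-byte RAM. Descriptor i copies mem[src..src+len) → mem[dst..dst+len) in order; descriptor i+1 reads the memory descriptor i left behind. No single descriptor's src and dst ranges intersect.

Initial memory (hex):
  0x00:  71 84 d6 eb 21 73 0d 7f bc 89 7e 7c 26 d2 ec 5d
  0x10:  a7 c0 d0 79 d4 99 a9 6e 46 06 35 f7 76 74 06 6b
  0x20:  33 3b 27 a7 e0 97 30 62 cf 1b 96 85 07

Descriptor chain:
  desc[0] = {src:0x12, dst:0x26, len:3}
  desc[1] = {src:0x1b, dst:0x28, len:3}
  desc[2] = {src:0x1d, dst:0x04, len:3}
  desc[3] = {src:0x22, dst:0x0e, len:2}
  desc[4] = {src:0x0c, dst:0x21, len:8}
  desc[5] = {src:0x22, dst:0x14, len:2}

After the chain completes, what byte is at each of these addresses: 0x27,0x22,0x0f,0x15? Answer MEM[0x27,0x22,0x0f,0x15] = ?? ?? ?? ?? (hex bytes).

MEM[0x27,0x22,0x0f,0x15] = d0 d2 a7 27

[0] 0x12->0x26 len=3 : d0 79 d4
[1] 0x1b->0x28 len=3 : f7 76 74
[2] 0x1d->0x04 len=3 : 74 06 6b
[3] 0x22->0x0e len=2 : 27 a7
[4] 0x0c->0x21 len=8 : 26 d2 27 a7 a7 c0 d0 79
[5] 0x22->0x14 len=2 : d2 27
query mem[0x27]=0xd0, mem[0x22]=0xd2, mem[0x0f]=0xa7, mem[0x15]=0x27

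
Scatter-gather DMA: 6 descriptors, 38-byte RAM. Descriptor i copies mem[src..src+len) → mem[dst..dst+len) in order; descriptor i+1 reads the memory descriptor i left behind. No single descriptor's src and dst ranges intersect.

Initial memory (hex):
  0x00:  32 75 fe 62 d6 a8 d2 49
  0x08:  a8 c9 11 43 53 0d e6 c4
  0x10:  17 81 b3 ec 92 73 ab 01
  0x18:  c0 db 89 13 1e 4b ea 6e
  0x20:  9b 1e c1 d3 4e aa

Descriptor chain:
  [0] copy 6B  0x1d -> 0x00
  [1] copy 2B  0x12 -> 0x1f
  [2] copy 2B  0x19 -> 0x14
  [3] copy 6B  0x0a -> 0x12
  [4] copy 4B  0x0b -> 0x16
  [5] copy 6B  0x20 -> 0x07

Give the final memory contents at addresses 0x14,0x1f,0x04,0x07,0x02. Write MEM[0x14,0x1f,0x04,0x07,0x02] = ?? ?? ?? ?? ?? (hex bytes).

MEM[0x14,0x1f,0x04,0x07,0x02] = 53 b3 1e ec 6e

[0] 0x1d->0x00 len=6 : 4b ea 6e 9b 1e c1
[1] 0x12->0x1f len=2 : b3 ec
[2] 0x19->0x14 len=2 : db 89
[3] 0x0a->0x12 len=6 : 11 43 53 0d e6 c4
[4] 0x0b->0x16 len=4 : 43 53 0d e6
[5] 0x20->0x07 len=6 : ec 1e c1 d3 4e aa
query mem[0x14]=0x53, mem[0x1f]=0xb3, mem[0x04]=0x1e, mem[0x07]=0xec, mem[0x02]=0x6e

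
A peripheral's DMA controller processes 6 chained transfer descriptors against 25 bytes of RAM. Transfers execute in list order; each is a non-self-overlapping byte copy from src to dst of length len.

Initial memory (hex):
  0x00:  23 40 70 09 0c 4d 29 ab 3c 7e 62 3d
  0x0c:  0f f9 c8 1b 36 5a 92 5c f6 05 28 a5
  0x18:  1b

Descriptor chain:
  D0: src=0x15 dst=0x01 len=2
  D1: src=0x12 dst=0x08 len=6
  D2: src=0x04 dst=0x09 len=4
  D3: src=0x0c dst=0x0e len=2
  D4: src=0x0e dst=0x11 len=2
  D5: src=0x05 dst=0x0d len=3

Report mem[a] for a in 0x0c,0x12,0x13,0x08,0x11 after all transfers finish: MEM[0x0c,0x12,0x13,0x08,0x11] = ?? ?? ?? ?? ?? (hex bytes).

MEM[0x0c,0x12,0x13,0x08,0x11] = ab a5 5c 92 ab

[0] 0x15->0x01 len=2 : 05 28
[1] 0x12->0x08 len=6 : 92 5c f6 05 28 a5
[2] 0x04->0x09 len=4 : 0c 4d 29 ab
[3] 0x0c->0x0e len=2 : ab a5
[4] 0x0e->0x11 len=2 : ab a5
[5] 0x05->0x0d len=3 : 4d 29 ab
query mem[0x0c]=0xab, mem[0x12]=0xa5, mem[0x13]=0x5c, mem[0x08]=0x92, mem[0x11]=0xab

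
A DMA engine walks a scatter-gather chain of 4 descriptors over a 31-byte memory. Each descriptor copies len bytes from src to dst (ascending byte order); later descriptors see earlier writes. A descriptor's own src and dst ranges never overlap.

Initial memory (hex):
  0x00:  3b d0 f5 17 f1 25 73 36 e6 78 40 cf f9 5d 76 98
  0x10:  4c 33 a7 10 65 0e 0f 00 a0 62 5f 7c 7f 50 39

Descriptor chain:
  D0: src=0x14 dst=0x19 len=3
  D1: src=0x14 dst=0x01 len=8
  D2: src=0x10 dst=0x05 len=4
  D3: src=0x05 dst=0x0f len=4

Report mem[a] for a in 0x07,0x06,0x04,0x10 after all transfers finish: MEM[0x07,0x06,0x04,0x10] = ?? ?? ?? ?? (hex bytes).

#0 dst[0x19+3] := {0x65,0x0e,0x0f}
#1 dst[0x01+8] := {0x65,0x0e,0x0f,0x00,0xa0,0x65,0x0e,0x0f}
#2 dst[0x05+4] := {0x4c,0x33,0xa7,0x10}
#3 dst[0x0f+4] := {0x4c,0x33,0xa7,0x10}
query mem[0x07]=0xa7, mem[0x06]=0x33, mem[0x04]=0x00, mem[0x10]=0x33

MEM[0x07,0x06,0x04,0x10] = a7 33 00 33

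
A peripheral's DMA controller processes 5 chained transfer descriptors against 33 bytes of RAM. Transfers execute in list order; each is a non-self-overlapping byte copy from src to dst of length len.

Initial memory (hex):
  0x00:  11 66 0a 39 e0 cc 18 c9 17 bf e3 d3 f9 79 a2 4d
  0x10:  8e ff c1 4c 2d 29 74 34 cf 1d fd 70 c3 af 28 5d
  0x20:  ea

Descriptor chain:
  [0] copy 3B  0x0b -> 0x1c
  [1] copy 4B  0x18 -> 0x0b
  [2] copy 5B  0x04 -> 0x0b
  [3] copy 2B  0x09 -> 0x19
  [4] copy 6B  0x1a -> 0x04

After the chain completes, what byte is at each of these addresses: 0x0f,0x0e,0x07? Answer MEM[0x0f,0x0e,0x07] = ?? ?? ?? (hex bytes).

D0: mem[0x1c..0x1e] <- [d3 f9 79]
D1: mem[0x0b..0x0e] <- [cf 1d fd 70]
D2: mem[0x0b..0x0f] <- [e0 cc 18 c9 17]
D3: mem[0x19..0x1a] <- [bf e3]
D4: mem[0x04..0x09] <- [e3 70 d3 f9 79 5d]
query mem[0x0f]=0x17, mem[0x0e]=0xc9, mem[0x07]=0xf9

MEM[0x0f,0x0e,0x07] = 17 c9 f9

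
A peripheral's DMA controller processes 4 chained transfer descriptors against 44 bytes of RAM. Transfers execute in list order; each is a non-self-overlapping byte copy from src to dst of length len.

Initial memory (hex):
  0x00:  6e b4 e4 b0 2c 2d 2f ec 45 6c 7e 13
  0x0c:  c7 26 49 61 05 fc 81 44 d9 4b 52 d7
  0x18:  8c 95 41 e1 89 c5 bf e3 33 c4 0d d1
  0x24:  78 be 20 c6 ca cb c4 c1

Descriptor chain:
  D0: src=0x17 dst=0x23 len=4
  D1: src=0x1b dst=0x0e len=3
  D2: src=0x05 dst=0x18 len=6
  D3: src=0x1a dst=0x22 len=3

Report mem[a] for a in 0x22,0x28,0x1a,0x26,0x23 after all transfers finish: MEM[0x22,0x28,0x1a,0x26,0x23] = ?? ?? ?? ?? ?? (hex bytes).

MEM[0x22,0x28,0x1a,0x26,0x23] = ec ca ec 41 45

#0 dst[0x23+4] := {0xd7,0x8c,0x95,0x41}
#1 dst[0x0e+3] := {0xe1,0x89,0xc5}
#2 dst[0x18+6] := {0x2d,0x2f,0xec,0x45,0x6c,0x7e}
#3 dst[0x22+3] := {0xec,0x45,0x6c}
query mem[0x22]=0xec, mem[0x28]=0xca, mem[0x1a]=0xec, mem[0x26]=0x41, mem[0x23]=0x45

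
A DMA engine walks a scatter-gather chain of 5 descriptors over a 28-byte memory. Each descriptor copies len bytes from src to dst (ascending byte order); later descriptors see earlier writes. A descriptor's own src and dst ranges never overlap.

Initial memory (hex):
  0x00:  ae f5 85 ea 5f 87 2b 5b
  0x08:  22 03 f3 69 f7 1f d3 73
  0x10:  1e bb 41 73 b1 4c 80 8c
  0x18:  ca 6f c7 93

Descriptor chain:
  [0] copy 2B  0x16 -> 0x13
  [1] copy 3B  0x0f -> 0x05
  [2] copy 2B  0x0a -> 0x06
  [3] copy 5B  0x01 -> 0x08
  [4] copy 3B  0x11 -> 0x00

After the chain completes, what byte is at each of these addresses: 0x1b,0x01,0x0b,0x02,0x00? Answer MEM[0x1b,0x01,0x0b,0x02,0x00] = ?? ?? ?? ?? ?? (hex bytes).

  after D0: wrote 2B at 0x13 = 808c
  after D1: wrote 3B at 0x05 = 731ebb
  after D2: wrote 2B at 0x06 = f369
  after D3: wrote 5B at 0x08 = f585ea5f73
  after D4: wrote 3B at 0x00 = bb4180
query mem[0x1b]=0x93, mem[0x01]=0x41, mem[0x0b]=0x5f, mem[0x02]=0x80, mem[0x00]=0xbb

MEM[0x1b,0x01,0x0b,0x02,0x00] = 93 41 5f 80 bb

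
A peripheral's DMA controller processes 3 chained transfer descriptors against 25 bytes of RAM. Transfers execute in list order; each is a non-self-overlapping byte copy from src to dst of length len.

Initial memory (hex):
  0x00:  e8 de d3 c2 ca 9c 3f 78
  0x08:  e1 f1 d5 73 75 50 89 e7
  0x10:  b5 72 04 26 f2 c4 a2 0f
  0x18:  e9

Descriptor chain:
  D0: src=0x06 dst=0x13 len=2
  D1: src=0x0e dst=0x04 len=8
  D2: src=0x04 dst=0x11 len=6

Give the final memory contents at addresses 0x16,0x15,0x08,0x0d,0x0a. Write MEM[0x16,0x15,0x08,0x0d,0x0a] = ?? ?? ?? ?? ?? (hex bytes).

D0: mem[0x13..0x14] <- [3f 78]
D1: mem[0x04..0x0b] <- [89 e7 b5 72 04 3f 78 c4]
D2: mem[0x11..0x16] <- [89 e7 b5 72 04 3f]
query mem[0x16]=0x3f, mem[0x15]=0x04, mem[0x08]=0x04, mem[0x0d]=0x50, mem[0x0a]=0x78

MEM[0x16,0x15,0x08,0x0d,0x0a] = 3f 04 04 50 78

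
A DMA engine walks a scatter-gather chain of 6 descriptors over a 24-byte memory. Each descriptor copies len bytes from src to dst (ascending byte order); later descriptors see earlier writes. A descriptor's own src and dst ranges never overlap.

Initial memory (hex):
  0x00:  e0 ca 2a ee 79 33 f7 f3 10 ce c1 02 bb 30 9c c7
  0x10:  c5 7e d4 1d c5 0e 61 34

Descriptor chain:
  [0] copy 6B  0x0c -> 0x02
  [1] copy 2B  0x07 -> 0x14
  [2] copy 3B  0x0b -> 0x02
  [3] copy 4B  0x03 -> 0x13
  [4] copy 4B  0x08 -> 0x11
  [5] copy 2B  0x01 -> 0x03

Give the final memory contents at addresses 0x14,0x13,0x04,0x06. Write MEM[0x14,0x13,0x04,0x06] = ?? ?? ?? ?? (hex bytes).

[0] 0x0c->0x02 len=6 : bb 30 9c c7 c5 7e
[1] 0x07->0x14 len=2 : 7e 10
[2] 0x0b->0x02 len=3 : 02 bb 30
[3] 0x03->0x13 len=4 : bb 30 c7 c5
[4] 0x08->0x11 len=4 : 10 ce c1 02
[5] 0x01->0x03 len=2 : ca 02
query mem[0x14]=0x02, mem[0x13]=0xc1, mem[0x04]=0x02, mem[0x06]=0xc5

MEM[0x14,0x13,0x04,0x06] = 02 c1 02 c5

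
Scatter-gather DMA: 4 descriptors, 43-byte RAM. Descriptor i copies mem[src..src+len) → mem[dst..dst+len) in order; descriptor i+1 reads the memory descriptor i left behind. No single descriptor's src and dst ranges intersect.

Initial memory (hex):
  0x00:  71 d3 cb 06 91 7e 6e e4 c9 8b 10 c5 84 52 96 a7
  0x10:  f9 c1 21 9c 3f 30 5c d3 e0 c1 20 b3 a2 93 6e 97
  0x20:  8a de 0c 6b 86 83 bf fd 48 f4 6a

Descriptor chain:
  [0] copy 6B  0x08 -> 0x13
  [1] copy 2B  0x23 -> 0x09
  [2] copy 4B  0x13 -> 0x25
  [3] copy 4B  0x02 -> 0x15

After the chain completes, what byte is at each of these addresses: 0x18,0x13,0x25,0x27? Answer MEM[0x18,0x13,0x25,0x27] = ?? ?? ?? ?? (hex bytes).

D0: mem[0x13..0x18] <- [c9 8b 10 c5 84 52]
D1: mem[0x09..0x0a] <- [6b 86]
D2: mem[0x25..0x28] <- [c9 8b 10 c5]
D3: mem[0x15..0x18] <- [cb 06 91 7e]
query mem[0x18]=0x7e, mem[0x13]=0xc9, mem[0x25]=0xc9, mem[0x27]=0x10

MEM[0x18,0x13,0x25,0x27] = 7e c9 c9 10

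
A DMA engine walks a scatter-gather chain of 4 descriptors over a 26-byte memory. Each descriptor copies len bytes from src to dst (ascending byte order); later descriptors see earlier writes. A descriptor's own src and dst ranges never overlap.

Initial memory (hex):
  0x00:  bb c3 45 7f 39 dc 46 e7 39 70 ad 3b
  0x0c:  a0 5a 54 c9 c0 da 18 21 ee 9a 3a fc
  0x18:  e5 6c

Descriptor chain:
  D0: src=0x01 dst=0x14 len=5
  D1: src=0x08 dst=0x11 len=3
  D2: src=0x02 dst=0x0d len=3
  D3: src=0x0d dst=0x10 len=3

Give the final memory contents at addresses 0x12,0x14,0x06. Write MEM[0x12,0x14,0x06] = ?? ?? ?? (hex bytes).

MEM[0x12,0x14,0x06] = 39 c3 46

D0: mem[0x14..0x18] <- [c3 45 7f 39 dc]
D1: mem[0x11..0x13] <- [39 70 ad]
D2: mem[0x0d..0x0f] <- [45 7f 39]
D3: mem[0x10..0x12] <- [45 7f 39]
query mem[0x12]=0x39, mem[0x14]=0xc3, mem[0x06]=0x46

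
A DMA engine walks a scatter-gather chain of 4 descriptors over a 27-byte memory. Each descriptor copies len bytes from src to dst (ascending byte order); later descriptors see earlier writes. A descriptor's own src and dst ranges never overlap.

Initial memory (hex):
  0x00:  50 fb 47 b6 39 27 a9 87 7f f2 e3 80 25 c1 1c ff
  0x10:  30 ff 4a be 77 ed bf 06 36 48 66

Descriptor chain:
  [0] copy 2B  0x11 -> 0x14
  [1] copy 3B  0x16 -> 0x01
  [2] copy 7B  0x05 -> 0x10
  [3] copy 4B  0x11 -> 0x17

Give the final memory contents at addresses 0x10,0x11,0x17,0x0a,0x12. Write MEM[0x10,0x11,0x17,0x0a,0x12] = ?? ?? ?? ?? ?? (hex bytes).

D0: mem[0x14..0x15] <- [ff 4a]
D1: mem[0x01..0x03] <- [bf 06 36]
D2: mem[0x10..0x16] <- [27 a9 87 7f f2 e3 80]
D3: mem[0x17..0x1a] <- [a9 87 7f f2]
query mem[0x10]=0x27, mem[0x11]=0xa9, mem[0x17]=0xa9, mem[0x0a]=0xe3, mem[0x12]=0x87

MEM[0x10,0x11,0x17,0x0a,0x12] = 27 a9 a9 e3 87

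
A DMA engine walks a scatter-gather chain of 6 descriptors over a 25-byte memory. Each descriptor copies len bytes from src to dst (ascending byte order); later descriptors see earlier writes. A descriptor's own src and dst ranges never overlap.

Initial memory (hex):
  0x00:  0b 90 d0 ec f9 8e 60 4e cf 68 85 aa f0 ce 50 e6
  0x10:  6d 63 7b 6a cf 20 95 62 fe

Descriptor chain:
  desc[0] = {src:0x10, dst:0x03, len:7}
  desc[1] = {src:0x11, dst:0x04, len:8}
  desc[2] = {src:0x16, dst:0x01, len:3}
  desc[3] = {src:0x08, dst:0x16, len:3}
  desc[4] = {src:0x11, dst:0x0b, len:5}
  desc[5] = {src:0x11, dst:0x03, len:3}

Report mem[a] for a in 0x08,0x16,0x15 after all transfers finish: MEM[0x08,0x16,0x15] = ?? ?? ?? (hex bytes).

D0: mem[0x03..0x09] <- [6d 63 7b 6a cf 20 95]
D1: mem[0x04..0x0b] <- [63 7b 6a cf 20 95 62 fe]
D2: mem[0x01..0x03] <- [95 62 fe]
D3: mem[0x16..0x18] <- [20 95 62]
D4: mem[0x0b..0x0f] <- [63 7b 6a cf 20]
D5: mem[0x03..0x05] <- [63 7b 6a]
query mem[0x08]=0x20, mem[0x16]=0x20, mem[0x15]=0x20

MEM[0x08,0x16,0x15] = 20 20 20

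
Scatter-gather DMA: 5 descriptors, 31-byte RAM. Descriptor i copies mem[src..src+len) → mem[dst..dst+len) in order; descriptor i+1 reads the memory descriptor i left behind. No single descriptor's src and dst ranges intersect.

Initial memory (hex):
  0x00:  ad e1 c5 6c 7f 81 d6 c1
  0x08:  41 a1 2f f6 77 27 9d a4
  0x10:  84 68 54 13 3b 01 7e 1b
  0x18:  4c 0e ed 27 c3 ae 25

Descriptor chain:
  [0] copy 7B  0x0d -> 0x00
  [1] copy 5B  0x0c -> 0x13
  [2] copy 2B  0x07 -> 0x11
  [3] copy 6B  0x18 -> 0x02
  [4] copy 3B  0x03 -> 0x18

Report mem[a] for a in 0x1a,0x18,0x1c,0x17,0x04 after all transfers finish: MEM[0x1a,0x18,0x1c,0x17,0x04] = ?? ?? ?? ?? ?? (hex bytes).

MEM[0x1a,0x18,0x1c,0x17,0x04] = 27 0e c3 84 ed

[0] 0x0d->0x00 len=7 : 27 9d a4 84 68 54 13
[1] 0x0c->0x13 len=5 : 77 27 9d a4 84
[2] 0x07->0x11 len=2 : c1 41
[3] 0x18->0x02 len=6 : 4c 0e ed 27 c3 ae
[4] 0x03->0x18 len=3 : 0e ed 27
query mem[0x1a]=0x27, mem[0x18]=0x0e, mem[0x1c]=0xc3, mem[0x17]=0x84, mem[0x04]=0xed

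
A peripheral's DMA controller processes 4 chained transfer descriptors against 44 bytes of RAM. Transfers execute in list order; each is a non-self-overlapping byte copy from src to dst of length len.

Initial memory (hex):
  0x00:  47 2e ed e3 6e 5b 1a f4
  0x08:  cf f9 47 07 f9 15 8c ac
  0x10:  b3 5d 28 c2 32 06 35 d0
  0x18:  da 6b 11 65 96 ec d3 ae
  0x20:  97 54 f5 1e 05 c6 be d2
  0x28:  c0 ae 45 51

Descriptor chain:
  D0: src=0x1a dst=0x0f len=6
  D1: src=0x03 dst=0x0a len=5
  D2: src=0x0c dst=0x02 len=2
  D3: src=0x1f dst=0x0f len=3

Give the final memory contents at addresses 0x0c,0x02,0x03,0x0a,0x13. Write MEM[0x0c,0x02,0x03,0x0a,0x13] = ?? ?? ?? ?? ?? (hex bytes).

  after D0: wrote 6B at 0x0f = 116596ecd3ae
  after D1: wrote 5B at 0x0a = e36e5b1af4
  after D2: wrote 2B at 0x02 = 5b1a
  after D3: wrote 3B at 0x0f = ae9754
query mem[0x0c]=0x5b, mem[0x02]=0x5b, mem[0x03]=0x1a, mem[0x0a]=0xe3, mem[0x13]=0xd3

MEM[0x0c,0x02,0x03,0x0a,0x13] = 5b 5b 1a e3 d3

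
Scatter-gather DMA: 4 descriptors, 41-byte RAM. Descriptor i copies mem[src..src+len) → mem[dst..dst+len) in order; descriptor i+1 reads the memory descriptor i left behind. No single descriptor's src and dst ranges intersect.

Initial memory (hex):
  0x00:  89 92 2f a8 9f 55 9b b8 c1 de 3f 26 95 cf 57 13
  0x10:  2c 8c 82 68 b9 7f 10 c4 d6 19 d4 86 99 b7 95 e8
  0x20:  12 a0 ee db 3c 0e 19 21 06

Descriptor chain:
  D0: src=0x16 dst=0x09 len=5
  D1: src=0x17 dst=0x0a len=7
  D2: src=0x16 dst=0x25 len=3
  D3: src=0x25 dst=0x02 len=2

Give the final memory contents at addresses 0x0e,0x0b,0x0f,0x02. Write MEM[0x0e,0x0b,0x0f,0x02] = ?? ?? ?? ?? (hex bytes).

[0] 0x16->0x09 len=5 : 10 c4 d6 19 d4
[1] 0x17->0x0a len=7 : c4 d6 19 d4 86 99 b7
[2] 0x16->0x25 len=3 : 10 c4 d6
[3] 0x25->0x02 len=2 : 10 c4
query mem[0x0e]=0x86, mem[0x0b]=0xd6, mem[0x0f]=0x99, mem[0x02]=0x10

MEM[0x0e,0x0b,0x0f,0x02] = 86 d6 99 10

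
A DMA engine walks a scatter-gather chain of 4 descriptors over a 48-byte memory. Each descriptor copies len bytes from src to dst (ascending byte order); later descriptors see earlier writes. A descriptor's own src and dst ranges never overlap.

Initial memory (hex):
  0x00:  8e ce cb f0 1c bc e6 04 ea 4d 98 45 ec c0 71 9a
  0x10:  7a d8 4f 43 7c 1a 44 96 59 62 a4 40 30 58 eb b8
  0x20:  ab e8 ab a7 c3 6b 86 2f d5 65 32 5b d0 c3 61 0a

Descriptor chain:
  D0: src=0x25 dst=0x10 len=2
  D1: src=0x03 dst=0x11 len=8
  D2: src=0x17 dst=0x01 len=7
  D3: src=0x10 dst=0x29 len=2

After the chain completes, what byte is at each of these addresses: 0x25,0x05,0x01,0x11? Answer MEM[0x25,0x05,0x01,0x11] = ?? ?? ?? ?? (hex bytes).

D0: mem[0x10..0x11] <- [6b 86]
D1: mem[0x11..0x18] <- [f0 1c bc e6 04 ea 4d 98]
D2: mem[0x01..0x07] <- [4d 98 62 a4 40 30 58]
D3: mem[0x29..0x2a] <- [6b f0]
query mem[0x25]=0x6b, mem[0x05]=0x40, mem[0x01]=0x4d, mem[0x11]=0xf0

MEM[0x25,0x05,0x01,0x11] = 6b 40 4d f0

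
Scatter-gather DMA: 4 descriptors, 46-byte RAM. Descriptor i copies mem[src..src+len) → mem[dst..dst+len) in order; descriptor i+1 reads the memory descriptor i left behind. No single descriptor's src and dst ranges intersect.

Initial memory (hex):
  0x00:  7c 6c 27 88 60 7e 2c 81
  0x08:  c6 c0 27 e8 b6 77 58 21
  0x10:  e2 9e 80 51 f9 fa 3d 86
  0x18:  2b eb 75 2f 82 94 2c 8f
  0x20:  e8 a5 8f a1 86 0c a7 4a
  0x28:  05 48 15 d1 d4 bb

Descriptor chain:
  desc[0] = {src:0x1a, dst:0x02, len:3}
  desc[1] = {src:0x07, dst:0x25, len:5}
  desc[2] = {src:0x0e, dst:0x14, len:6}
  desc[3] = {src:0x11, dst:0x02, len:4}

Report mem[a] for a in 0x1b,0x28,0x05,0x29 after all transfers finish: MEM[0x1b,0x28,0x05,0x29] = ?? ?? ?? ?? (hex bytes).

MEM[0x1b,0x28,0x05,0x29] = 2f 27 58 e8

  after D0: wrote 3B at 0x02 = 752f82
  after D1: wrote 5B at 0x25 = 81c6c027e8
  after D2: wrote 6B at 0x14 = 5821e29e8051
  after D3: wrote 4B at 0x02 = 9e805158
query mem[0x1b]=0x2f, mem[0x28]=0x27, mem[0x05]=0x58, mem[0x29]=0xe8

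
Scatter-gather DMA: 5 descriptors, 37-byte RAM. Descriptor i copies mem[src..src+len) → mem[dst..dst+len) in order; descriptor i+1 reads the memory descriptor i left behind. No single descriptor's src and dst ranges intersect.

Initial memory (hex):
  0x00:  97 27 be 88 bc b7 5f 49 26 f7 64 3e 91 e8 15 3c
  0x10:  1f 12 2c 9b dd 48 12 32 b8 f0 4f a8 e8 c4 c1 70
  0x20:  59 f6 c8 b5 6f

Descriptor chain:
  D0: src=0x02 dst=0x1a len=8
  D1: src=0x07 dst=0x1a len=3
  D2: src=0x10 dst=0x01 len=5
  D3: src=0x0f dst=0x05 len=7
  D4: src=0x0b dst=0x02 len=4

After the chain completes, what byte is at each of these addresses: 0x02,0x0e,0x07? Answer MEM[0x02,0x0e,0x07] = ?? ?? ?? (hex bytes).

  after D0: wrote 8B at 0x1a = be88bcb75f4926f7
  after D1: wrote 3B at 0x1a = 4926f7
  after D2: wrote 5B at 0x01 = 1f122c9bdd
  after D3: wrote 7B at 0x05 = 3c1f122c9bdd48
  after D4: wrote 4B at 0x02 = 4891e815
query mem[0x02]=0x48, mem[0x0e]=0x15, mem[0x07]=0x12

MEM[0x02,0x0e,0x07] = 48 15 12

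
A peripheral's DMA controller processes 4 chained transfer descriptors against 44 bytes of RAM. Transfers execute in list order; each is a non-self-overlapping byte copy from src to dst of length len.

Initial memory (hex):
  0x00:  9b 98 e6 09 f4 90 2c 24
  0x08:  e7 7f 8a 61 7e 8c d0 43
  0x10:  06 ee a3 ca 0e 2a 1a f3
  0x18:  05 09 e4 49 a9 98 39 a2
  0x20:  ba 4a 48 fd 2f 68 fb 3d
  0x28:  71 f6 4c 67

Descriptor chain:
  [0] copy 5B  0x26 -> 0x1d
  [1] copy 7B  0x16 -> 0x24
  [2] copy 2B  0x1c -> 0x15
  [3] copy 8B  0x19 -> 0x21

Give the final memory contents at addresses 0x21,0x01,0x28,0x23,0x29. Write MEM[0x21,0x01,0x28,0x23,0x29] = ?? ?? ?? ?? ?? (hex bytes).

#0 dst[0x1d+5] := {0xfb,0x3d,0x71,0xf6,0x4c}
#1 dst[0x24+7] := {0x1a,0xf3,0x05,0x09,0xe4,0x49,0xa9}
#2 dst[0x15+2] := {0xa9,0xfb}
#3 dst[0x21+8] := {0x09,0xe4,0x49,0xa9,0xfb,0x3d,0x71,0xf6}
query mem[0x21]=0x09, mem[0x01]=0x98, mem[0x28]=0xf6, mem[0x23]=0x49, mem[0x29]=0x49

MEM[0x21,0x01,0x28,0x23,0x29] = 09 98 f6 49 49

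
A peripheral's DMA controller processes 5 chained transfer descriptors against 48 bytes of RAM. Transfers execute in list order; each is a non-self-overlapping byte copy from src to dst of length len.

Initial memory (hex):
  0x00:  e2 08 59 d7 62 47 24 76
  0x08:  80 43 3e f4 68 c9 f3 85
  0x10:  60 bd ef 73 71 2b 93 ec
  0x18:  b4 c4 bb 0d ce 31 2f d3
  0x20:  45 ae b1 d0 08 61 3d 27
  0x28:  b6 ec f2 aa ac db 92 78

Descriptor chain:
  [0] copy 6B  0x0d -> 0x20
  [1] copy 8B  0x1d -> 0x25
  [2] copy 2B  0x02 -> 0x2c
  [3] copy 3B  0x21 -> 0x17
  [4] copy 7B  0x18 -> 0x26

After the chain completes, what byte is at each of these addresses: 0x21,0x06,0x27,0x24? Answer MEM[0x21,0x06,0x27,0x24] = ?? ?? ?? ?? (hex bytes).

  after D0: wrote 6B at 0x20 = c9f38560bdef
  after D1: wrote 8B at 0x25 = 312fd3c9f38560bd
  after D2: wrote 2B at 0x2c = 59d7
  after D3: wrote 3B at 0x17 = f38560
  after D4: wrote 7B at 0x26 = 8560bb0dce312f
query mem[0x21]=0xf3, mem[0x06]=0x24, mem[0x27]=0x60, mem[0x24]=0xbd

MEM[0x21,0x06,0x27,0x24] = f3 24 60 bd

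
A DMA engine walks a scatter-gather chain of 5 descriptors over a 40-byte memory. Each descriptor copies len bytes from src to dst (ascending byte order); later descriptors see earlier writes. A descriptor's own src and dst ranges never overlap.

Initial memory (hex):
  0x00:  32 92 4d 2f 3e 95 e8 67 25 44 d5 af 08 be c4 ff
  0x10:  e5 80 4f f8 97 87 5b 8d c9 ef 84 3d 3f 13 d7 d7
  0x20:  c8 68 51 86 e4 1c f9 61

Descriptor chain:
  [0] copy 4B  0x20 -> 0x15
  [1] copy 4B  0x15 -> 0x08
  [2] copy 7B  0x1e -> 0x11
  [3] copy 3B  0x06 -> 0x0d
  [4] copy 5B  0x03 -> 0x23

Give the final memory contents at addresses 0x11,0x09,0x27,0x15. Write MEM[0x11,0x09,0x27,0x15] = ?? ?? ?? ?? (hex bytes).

MEM[0x11,0x09,0x27,0x15] = d7 68 67 51

D0: mem[0x15..0x18] <- [c8 68 51 86]
D1: mem[0x08..0x0b] <- [c8 68 51 86]
D2: mem[0x11..0x17] <- [d7 d7 c8 68 51 86 e4]
D3: mem[0x0d..0x0f] <- [e8 67 c8]
D4: mem[0x23..0x27] <- [2f 3e 95 e8 67]
query mem[0x11]=0xd7, mem[0x09]=0x68, mem[0x27]=0x67, mem[0x15]=0x51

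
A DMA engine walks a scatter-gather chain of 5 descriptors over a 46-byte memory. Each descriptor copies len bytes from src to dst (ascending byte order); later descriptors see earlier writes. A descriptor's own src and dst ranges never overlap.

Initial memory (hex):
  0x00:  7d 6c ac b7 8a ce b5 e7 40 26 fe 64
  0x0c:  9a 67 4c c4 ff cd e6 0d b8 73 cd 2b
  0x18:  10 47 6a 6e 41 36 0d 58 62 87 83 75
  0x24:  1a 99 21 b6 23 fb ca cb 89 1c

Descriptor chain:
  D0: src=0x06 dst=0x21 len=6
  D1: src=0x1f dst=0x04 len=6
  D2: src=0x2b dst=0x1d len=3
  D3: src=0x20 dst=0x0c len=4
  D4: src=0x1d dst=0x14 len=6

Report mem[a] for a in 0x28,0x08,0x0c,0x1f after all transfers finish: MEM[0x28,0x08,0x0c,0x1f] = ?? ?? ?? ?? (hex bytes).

  after D0: wrote 6B at 0x21 = b5e74026fe64
  after D1: wrote 6B at 0x04 = 5862b5e74026
  after D2: wrote 3B at 0x1d = cb891c
  after D3: wrote 4B at 0x0c = 62b5e740
  after D4: wrote 6B at 0x14 = cb891c62b5e7
query mem[0x28]=0x23, mem[0x08]=0x40, mem[0x0c]=0x62, mem[0x1f]=0x1c

MEM[0x28,0x08,0x0c,0x1f] = 23 40 62 1c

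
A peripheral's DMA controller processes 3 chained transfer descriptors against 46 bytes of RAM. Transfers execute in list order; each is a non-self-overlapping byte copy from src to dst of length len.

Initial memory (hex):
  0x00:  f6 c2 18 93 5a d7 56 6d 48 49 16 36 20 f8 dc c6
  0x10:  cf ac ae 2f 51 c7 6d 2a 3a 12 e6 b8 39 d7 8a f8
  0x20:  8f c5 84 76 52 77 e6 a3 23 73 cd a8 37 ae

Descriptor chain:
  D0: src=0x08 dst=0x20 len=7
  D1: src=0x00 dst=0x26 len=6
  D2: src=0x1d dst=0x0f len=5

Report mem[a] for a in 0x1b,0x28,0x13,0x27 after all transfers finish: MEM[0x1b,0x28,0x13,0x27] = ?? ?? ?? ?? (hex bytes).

MEM[0x1b,0x28,0x13,0x27] = b8 18 49 c2

  after D0: wrote 7B at 0x20 = 4849163620f8dc
  after D1: wrote 6B at 0x26 = f6c218935ad7
  after D2: wrote 5B at 0x0f = d78af84849
query mem[0x1b]=0xb8, mem[0x28]=0x18, mem[0x13]=0x49, mem[0x27]=0xc2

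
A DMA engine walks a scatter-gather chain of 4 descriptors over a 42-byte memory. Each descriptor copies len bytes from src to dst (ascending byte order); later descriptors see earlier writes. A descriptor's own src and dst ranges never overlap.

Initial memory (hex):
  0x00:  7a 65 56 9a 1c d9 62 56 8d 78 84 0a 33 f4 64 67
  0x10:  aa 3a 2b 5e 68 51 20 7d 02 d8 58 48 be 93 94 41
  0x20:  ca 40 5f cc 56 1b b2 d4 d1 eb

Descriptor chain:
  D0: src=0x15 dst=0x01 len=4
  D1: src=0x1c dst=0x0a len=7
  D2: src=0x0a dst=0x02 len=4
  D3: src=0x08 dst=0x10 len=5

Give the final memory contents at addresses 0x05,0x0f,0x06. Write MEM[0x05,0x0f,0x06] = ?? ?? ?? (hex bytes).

MEM[0x05,0x0f,0x06] = 41 40 62

  after D0: wrote 4B at 0x01 = 51207d02
  after D1: wrote 7B at 0x0a = be939441ca405f
  after D2: wrote 4B at 0x02 = be939441
  after D3: wrote 5B at 0x10 = 8d78be9394
query mem[0x05]=0x41, mem[0x0f]=0x40, mem[0x06]=0x62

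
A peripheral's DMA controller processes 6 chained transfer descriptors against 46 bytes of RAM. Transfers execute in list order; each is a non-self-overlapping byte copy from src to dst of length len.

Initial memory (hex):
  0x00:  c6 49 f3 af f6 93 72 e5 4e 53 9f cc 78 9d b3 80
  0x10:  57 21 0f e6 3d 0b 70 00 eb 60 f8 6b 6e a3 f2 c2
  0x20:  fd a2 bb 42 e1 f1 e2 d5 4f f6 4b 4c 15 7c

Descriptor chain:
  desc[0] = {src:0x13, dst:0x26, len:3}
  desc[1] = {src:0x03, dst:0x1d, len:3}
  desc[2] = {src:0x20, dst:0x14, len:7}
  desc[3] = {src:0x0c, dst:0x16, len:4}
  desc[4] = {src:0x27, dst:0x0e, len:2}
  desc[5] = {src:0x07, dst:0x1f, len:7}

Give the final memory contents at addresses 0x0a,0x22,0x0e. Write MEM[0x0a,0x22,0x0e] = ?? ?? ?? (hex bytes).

MEM[0x0a,0x22,0x0e] = 9f 9f 3d

#0 dst[0x26+3] := {0xe6,0x3d,0x0b}
#1 dst[0x1d+3] := {0xaf,0xf6,0x93}
#2 dst[0x14+7] := {0xfd,0xa2,0xbb,0x42,0xe1,0xf1,0xe6}
#3 dst[0x16+4] := {0x78,0x9d,0xb3,0x80}
#4 dst[0x0e+2] := {0x3d,0x0b}
#5 dst[0x1f+7] := {0xe5,0x4e,0x53,0x9f,0xcc,0x78,0x9d}
query mem[0x0a]=0x9f, mem[0x22]=0x9f, mem[0x0e]=0x3d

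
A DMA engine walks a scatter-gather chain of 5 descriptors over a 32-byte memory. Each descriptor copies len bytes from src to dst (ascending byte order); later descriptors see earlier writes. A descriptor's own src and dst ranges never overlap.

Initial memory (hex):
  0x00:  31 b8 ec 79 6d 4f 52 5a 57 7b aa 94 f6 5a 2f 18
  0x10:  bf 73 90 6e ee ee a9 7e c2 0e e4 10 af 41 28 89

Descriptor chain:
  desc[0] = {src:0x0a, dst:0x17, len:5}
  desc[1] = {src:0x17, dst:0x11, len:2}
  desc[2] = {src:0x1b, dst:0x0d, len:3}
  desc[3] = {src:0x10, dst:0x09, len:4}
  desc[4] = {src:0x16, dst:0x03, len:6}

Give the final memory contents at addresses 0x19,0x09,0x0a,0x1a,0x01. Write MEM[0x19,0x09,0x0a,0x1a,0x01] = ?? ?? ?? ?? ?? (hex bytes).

MEM[0x19,0x09,0x0a,0x1a,0x01] = f6 bf aa 5a b8

#0 dst[0x17+5] := {0xaa,0x94,0xf6,0x5a,0x2f}
#1 dst[0x11+2] := {0xaa,0x94}
#2 dst[0x0d+3] := {0x2f,0xaf,0x41}
#3 dst[0x09+4] := {0xbf,0xaa,0x94,0x6e}
#4 dst[0x03+6] := {0xa9,0xaa,0x94,0xf6,0x5a,0x2f}
query mem[0x19]=0xf6, mem[0x09]=0xbf, mem[0x0a]=0xaa, mem[0x1a]=0x5a, mem[0x01]=0xb8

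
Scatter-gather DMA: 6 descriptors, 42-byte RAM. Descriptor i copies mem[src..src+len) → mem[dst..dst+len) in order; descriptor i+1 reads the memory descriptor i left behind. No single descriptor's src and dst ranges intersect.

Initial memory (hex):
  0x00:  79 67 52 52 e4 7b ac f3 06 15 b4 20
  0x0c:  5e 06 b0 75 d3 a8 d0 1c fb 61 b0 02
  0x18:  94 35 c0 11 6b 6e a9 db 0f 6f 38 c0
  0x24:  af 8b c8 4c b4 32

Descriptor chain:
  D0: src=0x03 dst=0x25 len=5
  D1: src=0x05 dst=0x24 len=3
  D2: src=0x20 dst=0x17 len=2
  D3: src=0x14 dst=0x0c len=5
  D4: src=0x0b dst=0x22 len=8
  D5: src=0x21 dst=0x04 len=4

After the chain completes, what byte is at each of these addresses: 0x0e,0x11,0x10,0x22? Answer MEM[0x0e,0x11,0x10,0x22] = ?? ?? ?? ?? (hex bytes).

D0: mem[0x25..0x29] <- [52 e4 7b ac f3]
D1: mem[0x24..0x26] <- [7b ac f3]
D2: mem[0x17..0x18] <- [0f 6f]
D3: mem[0x0c..0x10] <- [fb 61 b0 0f 6f]
D4: mem[0x22..0x29] <- [20 fb 61 b0 0f 6f a8 d0]
D5: mem[0x04..0x07] <- [6f 20 fb 61]
query mem[0x0e]=0xb0, mem[0x11]=0xa8, mem[0x10]=0x6f, mem[0x22]=0x20

MEM[0x0e,0x11,0x10,0x22] = b0 a8 6f 20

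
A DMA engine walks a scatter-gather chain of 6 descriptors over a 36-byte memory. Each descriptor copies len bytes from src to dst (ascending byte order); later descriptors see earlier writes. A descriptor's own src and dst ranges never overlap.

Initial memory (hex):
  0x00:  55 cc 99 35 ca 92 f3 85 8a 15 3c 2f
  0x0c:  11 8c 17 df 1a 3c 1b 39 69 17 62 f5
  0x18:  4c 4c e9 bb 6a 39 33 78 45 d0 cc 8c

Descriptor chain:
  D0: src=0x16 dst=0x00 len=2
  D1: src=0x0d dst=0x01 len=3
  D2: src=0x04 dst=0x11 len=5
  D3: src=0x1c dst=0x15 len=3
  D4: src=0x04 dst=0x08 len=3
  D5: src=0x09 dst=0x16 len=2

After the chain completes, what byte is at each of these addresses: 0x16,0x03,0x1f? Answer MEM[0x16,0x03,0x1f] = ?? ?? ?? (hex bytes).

MEM[0x16,0x03,0x1f] = 92 df 78

[0] 0x16->0x00 len=2 : 62 f5
[1] 0x0d->0x01 len=3 : 8c 17 df
[2] 0x04->0x11 len=5 : ca 92 f3 85 8a
[3] 0x1c->0x15 len=3 : 6a 39 33
[4] 0x04->0x08 len=3 : ca 92 f3
[5] 0x09->0x16 len=2 : 92 f3
query mem[0x16]=0x92, mem[0x03]=0xdf, mem[0x1f]=0x78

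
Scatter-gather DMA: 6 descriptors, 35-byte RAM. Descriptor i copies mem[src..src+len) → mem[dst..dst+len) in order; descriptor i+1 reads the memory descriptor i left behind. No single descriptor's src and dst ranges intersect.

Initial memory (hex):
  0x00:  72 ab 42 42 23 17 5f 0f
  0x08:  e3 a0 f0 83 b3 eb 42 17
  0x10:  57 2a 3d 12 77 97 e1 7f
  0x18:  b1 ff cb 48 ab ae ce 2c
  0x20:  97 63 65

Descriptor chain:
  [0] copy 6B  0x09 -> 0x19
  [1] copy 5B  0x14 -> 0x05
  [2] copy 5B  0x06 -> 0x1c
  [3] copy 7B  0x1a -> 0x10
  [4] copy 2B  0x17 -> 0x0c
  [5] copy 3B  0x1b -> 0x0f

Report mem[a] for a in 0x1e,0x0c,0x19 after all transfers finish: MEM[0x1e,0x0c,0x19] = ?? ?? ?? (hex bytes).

#0 dst[0x19+6] := {0xa0,0xf0,0x83,0xb3,0xeb,0x42}
#1 dst[0x05+5] := {0x77,0x97,0xe1,0x7f,0xb1}
#2 dst[0x1c+5] := {0x97,0xe1,0x7f,0xb1,0xf0}
#3 dst[0x10+7] := {0xf0,0x83,0x97,0xe1,0x7f,0xb1,0xf0}
#4 dst[0x0c+2] := {0x7f,0xb1}
#5 dst[0x0f+3] := {0x83,0x97,0xe1}
query mem[0x1e]=0x7f, mem[0x0c]=0x7f, mem[0x19]=0xa0

MEM[0x1e,0x0c,0x19] = 7f 7f a0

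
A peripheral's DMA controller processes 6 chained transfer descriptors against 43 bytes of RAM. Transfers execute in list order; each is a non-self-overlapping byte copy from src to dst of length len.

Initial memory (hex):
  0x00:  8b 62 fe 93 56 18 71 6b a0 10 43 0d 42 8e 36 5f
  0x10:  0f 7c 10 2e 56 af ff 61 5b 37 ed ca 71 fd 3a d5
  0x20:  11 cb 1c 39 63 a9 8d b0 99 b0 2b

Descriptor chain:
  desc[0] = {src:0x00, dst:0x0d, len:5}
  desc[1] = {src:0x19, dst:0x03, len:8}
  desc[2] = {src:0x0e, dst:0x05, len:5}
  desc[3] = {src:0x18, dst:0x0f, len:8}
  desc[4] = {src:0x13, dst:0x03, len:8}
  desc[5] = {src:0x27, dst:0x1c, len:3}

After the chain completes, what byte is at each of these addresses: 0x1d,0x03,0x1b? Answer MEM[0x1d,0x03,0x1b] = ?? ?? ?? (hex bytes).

#0 dst[0x0d+5] := {0x8b,0x62,0xfe,0x93,0x56}
#1 dst[0x03+8] := {0x37,0xed,0xca,0x71,0xfd,0x3a,0xd5,0x11}
#2 dst[0x05+5] := {0x62,0xfe,0x93,0x56,0x10}
#3 dst[0x0f+8] := {0x5b,0x37,0xed,0xca,0x71,0xfd,0x3a,0xd5}
#4 dst[0x03+8] := {0x71,0xfd,0x3a,0xd5,0x61,0x5b,0x37,0xed}
#5 dst[0x1c+3] := {0xb0,0x99,0xb0}
query mem[0x1d]=0x99, mem[0x03]=0x71, mem[0x1b]=0xca

MEM[0x1d,0x03,0x1b] = 99 71 ca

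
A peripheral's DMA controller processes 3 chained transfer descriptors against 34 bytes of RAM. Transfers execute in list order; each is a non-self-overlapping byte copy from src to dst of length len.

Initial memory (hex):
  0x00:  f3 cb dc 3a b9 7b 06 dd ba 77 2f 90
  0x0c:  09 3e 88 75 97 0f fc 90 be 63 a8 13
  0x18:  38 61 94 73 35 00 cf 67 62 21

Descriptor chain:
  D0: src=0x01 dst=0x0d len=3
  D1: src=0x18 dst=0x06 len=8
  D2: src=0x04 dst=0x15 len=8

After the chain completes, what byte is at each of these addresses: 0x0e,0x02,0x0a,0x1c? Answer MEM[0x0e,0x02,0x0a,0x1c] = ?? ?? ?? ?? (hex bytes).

MEM[0x0e,0x02,0x0a,0x1c] = dc dc 35 00

D0: mem[0x0d..0x0f] <- [cb dc 3a]
D1: mem[0x06..0x0d] <- [38 61 94 73 35 00 cf 67]
D2: mem[0x15..0x1c] <- [b9 7b 38 61 94 73 35 00]
query mem[0x0e]=0xdc, mem[0x02]=0xdc, mem[0x0a]=0x35, mem[0x1c]=0x00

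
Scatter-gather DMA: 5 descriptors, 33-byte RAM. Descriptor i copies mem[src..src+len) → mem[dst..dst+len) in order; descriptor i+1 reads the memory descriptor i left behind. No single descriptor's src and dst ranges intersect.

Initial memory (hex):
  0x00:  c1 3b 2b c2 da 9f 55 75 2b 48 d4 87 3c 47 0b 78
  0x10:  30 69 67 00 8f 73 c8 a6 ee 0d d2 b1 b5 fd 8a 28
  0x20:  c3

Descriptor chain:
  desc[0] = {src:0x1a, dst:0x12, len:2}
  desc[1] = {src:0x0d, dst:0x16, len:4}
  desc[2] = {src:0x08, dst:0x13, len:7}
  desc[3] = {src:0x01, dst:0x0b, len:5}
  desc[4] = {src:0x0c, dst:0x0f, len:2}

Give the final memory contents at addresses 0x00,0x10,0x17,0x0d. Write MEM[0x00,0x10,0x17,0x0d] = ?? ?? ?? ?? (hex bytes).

#0 dst[0x12+2] := {0xd2,0xb1}
#1 dst[0x16+4] := {0x47,0x0b,0x78,0x30}
#2 dst[0x13+7] := {0x2b,0x48,0xd4,0x87,0x3c,0x47,0x0b}
#3 dst[0x0b+5] := {0x3b,0x2b,0xc2,0xda,0x9f}
#4 dst[0x0f+2] := {0x2b,0xc2}
query mem[0x00]=0xc1, mem[0x10]=0xc2, mem[0x17]=0x3c, mem[0x0d]=0xc2

MEM[0x00,0x10,0x17,0x0d] = c1 c2 3c c2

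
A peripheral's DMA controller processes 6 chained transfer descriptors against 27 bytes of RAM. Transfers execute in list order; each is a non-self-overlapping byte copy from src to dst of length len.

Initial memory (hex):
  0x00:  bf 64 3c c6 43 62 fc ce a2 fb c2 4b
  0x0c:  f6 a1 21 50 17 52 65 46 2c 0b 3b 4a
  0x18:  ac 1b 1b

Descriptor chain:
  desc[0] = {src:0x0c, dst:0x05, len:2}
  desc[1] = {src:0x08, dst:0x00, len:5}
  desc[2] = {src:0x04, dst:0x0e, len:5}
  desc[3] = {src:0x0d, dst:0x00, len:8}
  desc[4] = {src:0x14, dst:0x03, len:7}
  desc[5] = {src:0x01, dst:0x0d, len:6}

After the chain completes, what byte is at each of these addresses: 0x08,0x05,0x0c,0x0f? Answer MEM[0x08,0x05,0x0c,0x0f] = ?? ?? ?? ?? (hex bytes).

MEM[0x08,0x05,0x0c,0x0f] = 1b 3b f6 2c

[0] 0x0c->0x05 len=2 : f6 a1
[1] 0x08->0x00 len=5 : a2 fb c2 4b f6
[2] 0x04->0x0e len=5 : f6 f6 a1 ce a2
[3] 0x0d->0x00 len=8 : a1 f6 f6 a1 ce a2 46 2c
[4] 0x14->0x03 len=7 : 2c 0b 3b 4a ac 1b 1b
[5] 0x01->0x0d len=6 : f6 f6 2c 0b 3b 4a
query mem[0x08]=0x1b, mem[0x05]=0x3b, mem[0x0c]=0xf6, mem[0x0f]=0x2c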